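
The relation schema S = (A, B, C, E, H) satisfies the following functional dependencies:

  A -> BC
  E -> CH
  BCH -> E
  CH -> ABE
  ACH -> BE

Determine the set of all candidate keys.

{E}; {A, H}; {C, H}

{E}⁺: E→CH adds C, H; CH→ABE adds A, B → {A, B, C, E, H}.
{A, H}⁺: A→BC adds B, C; BCH→E adds E → {A, B, C, E, H}. Minimal: {H}⁺ = {H}; {A}⁺ = {A, B, C} — none reach the full schema.
{C, H}⁺: CH→ABE adds A, B, E → {A, B, C, E, H}. Minimal: {H}⁺ = {H}; {C}⁺ = {C} — none reach the full schema.
Any other superkey contains one of these as a subset, so there are no further candidate keys.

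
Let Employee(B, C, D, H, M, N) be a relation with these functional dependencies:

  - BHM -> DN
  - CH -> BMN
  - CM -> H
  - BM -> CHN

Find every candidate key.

{B, M}, {C, H}, {C, M}

{B, M}⁺: BM→CHN adds C, H, N; BHM→DN adds D → {B, C, D, H, M, N}.
{C, H}⁺: CH→BMN adds B, M, N; BHM→DN adds D → {B, C, D, H, M, N}.
{C, M}⁺: CM→H adds H; CH→BMN adds B, N; BHM→DN adds D → {B, C, D, H, M, N}.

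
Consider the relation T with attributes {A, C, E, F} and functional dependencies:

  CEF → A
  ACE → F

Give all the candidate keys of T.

Attributes C, E never appear on any right-hand side, so every candidate key must contain {C, E}.
{C, E}⁺ = {C, E}, which is not all of the schema, so we must add further attributes.
{A, C, E}⁺: ACE→F adds F → {A, C, E, F}. Minimal: {C, E}⁺ = {C, E}; {A, E}⁺ = {A, E}; {A, C}⁺ = {A, C} — none reach the full schema.
{C, E, F}⁺: CEF→A adds A → {A, C, E, F}. Minimal: {E, F}⁺ = {E, F}; {C, F}⁺ = {C, F}; {C, E}⁺ = {C, E} — none reach the full schema.
Any other superkey contains one of these as a subset, so there are no further candidate keys.

{A, C, E}, {C, E, F}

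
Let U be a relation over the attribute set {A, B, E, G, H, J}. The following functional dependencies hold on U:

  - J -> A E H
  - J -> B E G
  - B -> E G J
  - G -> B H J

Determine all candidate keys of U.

B, G, J

{B}⁺: B→EGJ adds E, G, J; G→BHJ adds H; J→AEH adds A → {A, B, E, G, H, J}.
{G}⁺: G→BHJ adds B, H, J; J→AEH adds A, E → {A, B, E, G, H, J}.
{J}⁺: J→AEH adds A, E, H; J→BEG adds B, G → {A, B, E, G, H, J}.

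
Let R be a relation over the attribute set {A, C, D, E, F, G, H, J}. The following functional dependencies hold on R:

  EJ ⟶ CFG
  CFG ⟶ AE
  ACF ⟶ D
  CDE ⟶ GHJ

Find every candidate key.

{E, J}; {C, D, E}; {C, F, G}; {A, C, E, F}

{E, J}⁺: EJ→CFG adds C, F, G; CFG→AE adds A; ACF→D adds D; CDE→GHJ adds H → {A, C, D, E, F, G, H, J}. Minimal: {J}⁺ = {J}; {E}⁺ = {E} — none reach the full schema.
{C, D, E}⁺: CDE→GHJ adds G, H, J; EJ→CFG adds F; CFG→AE adds A → {A, C, D, E, F, G, H, J}. Minimal: {D, E}⁺ = {D, E}; {C, E}⁺ = {C, E}; {C, D}⁺ = {C, D} — none reach the full schema.
{C, F, G}⁺: CFG→AE adds A, E; ACF→D adds D; CDE→GHJ adds H, J → {A, C, D, E, F, G, H, J}. Minimal: {F, G}⁺ = {F, G}; {C, G}⁺ = {C, G}; {C, F}⁺ = {C, F} — none reach the full schema.
{A, C, E, F}⁺: ACF→D adds D; CDE→GHJ adds G, H, J → {A, C, D, E, F, G, H, J}. Minimal: {C, E, F}⁺ = {C, E, F}; {A, E, F}⁺ = {A, E, F}; {A, C, F}⁺ = {A, C, D, F}; … — none reach the full schema.
Any other superkey contains one of these as a subset, so there are no further candidate keys.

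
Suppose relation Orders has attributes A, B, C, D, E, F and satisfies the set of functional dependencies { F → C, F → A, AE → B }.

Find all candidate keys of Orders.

{D, E, F}⁺: F→C adds C; F→A adds A; AE→B adds B → {A, B, C, D, E, F}. Minimal: {E, F}⁺ = {A, B, C, E, F}; {D, F}⁺ = {A, C, D, F}; {D, E}⁺ = {D, E} — none reach the full schema.

(D, E, F)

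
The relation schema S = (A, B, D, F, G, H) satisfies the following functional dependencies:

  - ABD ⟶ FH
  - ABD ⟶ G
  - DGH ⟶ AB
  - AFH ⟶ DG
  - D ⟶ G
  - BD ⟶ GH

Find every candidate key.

{B, D}⁺: D→G adds G; BD→GH adds H; DGH→AB adds A; ABD→FH adds F → {A, B, D, F, G, H}. Minimal: {D}⁺ = {D, G}; {B}⁺ = {B} — none reach the full schema.
{D, H}⁺: D→G adds G; DGH→AB adds A, B; ABD→FH adds F → {A, B, D, F, G, H}. Minimal: {H}⁺ = {H}; {D}⁺ = {D, G} — none reach the full schema.
{A, F, H}⁺: AFH→DG adds D, G; DGH→AB adds B → {A, B, D, F, G, H}. Minimal: {F, H}⁺ = {F, H}; {A, H}⁺ = {A, H}; {A, F}⁺ = {A, F} — none reach the full schema.

{B, D}; {D, H}; {A, F, H}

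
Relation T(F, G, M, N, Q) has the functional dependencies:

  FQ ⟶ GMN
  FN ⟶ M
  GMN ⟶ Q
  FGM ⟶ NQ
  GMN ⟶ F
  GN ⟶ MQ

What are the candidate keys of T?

{F, Q}⁺: FQ→GMN adds G, M, N → {F, G, M, N, Q}.
{G, N}⁺: GN→MQ adds M, Q; GMN→F adds F → {F, G, M, N, Q}.
{F, G, M}⁺: FGM→NQ adds N, Q → {F, G, M, N, Q}.

{F, Q}; {G, N}; {F, G, M}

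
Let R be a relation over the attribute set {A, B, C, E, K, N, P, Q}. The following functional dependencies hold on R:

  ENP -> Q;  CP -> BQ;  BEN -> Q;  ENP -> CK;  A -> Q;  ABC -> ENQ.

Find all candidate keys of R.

{A, C, P}, {A, E, N, P}

Attributes A, P never appear on any right-hand side, so every candidate key must contain {A, P}.
{A, P}⁺ = {A, P, Q}, which is not all of the schema, so we must add further attributes.
{A, C, P}⁺: CP→BQ adds B, Q; ABC→ENQ adds E, N; ENP→CK adds K → {A, B, C, E, K, N, P, Q}. Minimal: {C, P}⁺ = {B, C, P, Q}; {A, P}⁺ = {A, P, Q}; {A, C}⁺ = {A, C, Q} — none reach the full schema.
{A, E, N, P}⁺: ENP→Q adds Q; ENP→CK adds C, K; CP→BQ adds B → {A, B, C, E, K, N, P, Q}. Minimal: {E, N, P}⁺ = {B, C, E, K, N, P, Q}; {A, N, P}⁺ = {A, N, P, Q}; {A, E, P}⁺ = {A, E, P, Q}; … — none reach the full schema.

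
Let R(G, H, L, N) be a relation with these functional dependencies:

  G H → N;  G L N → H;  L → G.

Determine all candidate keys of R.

Attribute L never appears on the right-hand side of any dependency, so L must belong to every candidate key.
{L}⁺ = {G, L}, which is not all of the schema, so we must add further attributes.
{H, L}⁺: L→G adds G; GH→N adds N → {G, H, L, N}.
{L, N}⁺: L→G adds G; GLN→H adds H → {G, H, L, N}.
Any other superkey contains one of these as a subset, so there are no further candidate keys.

(H, L), (L, N)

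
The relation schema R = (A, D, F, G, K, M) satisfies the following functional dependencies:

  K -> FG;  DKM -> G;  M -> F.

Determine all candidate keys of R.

(A, D, K, M)

{A, D, K, M}⁺: K→FG adds F, G → {A, D, F, G, K, M}.
No other minimal superkey exists.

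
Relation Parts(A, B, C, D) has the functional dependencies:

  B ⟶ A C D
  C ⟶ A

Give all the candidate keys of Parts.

B

{B}⁺: B→ACD adds A, C, D → {A, B, C, D}.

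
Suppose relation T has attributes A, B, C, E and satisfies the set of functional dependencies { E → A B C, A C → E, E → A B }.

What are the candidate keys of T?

{E}⁺: E→ABC adds A, B, C → {A, B, C, E}.
{A, C}⁺: AC→E adds E; E→AB adds B → {A, B, C, E}. Minimal: {C}⁺ = {C}; {A}⁺ = {A} — none reach the full schema.

{E}; {A, C}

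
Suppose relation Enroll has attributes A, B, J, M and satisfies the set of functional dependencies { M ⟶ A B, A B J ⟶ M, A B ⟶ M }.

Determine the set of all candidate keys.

JM, ABJ

Attribute J never appears on the right-hand side of any dependency, so J must belong to every candidate key.
{J}⁺ = {J}, which is not all of the schema, so we must add further attributes.
{J, M}⁺: M→AB adds A, B → {A, B, J, M}. Minimal: {M}⁺ = {A, B, M}; {J}⁺ = {J} — none reach the full schema.
{A, B, J}⁺: ABJ→M adds M → {A, B, J, M}. Minimal: {B, J}⁺ = {B, J}; {A, J}⁺ = {A, J}; {A, B}⁺ = {A, B, M} — none reach the full schema.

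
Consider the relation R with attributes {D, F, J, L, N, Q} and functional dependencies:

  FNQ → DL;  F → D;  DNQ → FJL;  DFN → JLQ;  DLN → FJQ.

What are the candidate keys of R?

FN, DLN, DNQ

Attribute N never appears on the right-hand side of any dependency, so N must belong to every candidate key.
{N}⁺ = {N}, which is not all of the schema, so we must add further attributes.
{F, N}⁺: F→D adds D; DFN→JLQ adds J, L, Q → {D, F, J, L, N, Q}. Minimal: {N}⁺ = {N}; {F}⁺ = {D, F} — none reach the full schema.
{D, L, N}⁺: DLN→FJQ adds F, J, Q → {D, F, J, L, N, Q}. Minimal: {L, N}⁺ = {L, N}; {D, N}⁺ = {D, N}; {D, L}⁺ = {D, L} — none reach the full schema.
{D, N, Q}⁺: DNQ→FJL adds F, J, L → {D, F, J, L, N, Q}. Minimal: {N, Q}⁺ = {N, Q}; {D, Q}⁺ = {D, Q}; {D, N}⁺ = {D, N} — none reach the full schema.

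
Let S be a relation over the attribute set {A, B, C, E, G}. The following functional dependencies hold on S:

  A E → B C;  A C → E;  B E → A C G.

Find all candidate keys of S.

{A, C}⁺: AC→E adds E; AE→BC adds B; BE→ACG adds G → {A, B, C, E, G}. Minimal: {C}⁺ = {C}; {A}⁺ = {A} — none reach the full schema.
{A, E}⁺: AE→BC adds B, C; BE→ACG adds G → {A, B, C, E, G}. Minimal: {E}⁺ = {E}; {A}⁺ = {A} — none reach the full schema.
{B, E}⁺: BE→ACG adds A, C, G → {A, B, C, E, G}. Minimal: {E}⁺ = {E}; {B}⁺ = {B} — none reach the full schema.
Any other superkey contains one of these as a subset, so there are no further candidate keys.

{A, C}, {A, E}, {B, E}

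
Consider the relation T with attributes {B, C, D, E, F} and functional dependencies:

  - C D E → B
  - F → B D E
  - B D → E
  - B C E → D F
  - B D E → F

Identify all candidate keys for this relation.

Attribute C never appears on the right-hand side of any dependency, so C must belong to every candidate key.
{C}⁺ = {C}, which is not all of the schema, so we must add further attributes.
{C, F}⁺: F→BDE adds B, D, E → {B, C, D, E, F}. Minimal: {F}⁺ = {B, D, E, F}; {C}⁺ = {C} — none reach the full schema.
{B, C, D}⁺: BD→E adds E; BCE→DF adds F → {B, C, D, E, F}. Minimal: {C, D}⁺ = {C, D}; {B, D}⁺ = {B, D, E, F}; {B, C}⁺ = {B, C} — none reach the full schema.
{B, C, E}⁺: BCE→DF adds D, F → {B, C, D, E, F}. Minimal: {C, E}⁺ = {C, E}; {B, E}⁺ = {B, E}; {B, C}⁺ = {B, C} — none reach the full schema.
{C, D, E}⁺: CDE→B adds B; BCE→DF adds F → {B, C, D, E, F}. Minimal: {D, E}⁺ = {D, E}; {C, E}⁺ = {C, E}; {C, D}⁺ = {C, D} — none reach the full schema.
Any other superkey contains one of these as a subset, so there are no further candidate keys.

CF, BCD, BCE, CDE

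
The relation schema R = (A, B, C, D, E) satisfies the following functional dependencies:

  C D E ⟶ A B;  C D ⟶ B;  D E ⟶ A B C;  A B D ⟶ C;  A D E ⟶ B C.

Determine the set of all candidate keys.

Attributes D, E never appear on any right-hand side, so every candidate key must contain {D, E}.
{D, E}⁺ = {A, B, C, D, E}, which is all of the schema, so {D, E} is the only candidate key.

{D, E}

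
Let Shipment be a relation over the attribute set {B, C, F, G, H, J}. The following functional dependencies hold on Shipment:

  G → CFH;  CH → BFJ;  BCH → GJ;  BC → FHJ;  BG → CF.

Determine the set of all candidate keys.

{G}⁺: G→CFH adds C, F, H; CH→BFJ adds B, J → {B, C, F, G, H, J}.
{B, C}⁺: BC→FHJ adds F, H, J; BCH→GJ adds G → {B, C, F, G, H, J}.
{C, H}⁺: CH→BFJ adds B, F, J; BCH→GJ adds G → {B, C, F, G, H, J}.
Any other superkey contains one of these as a subset, so there are no further candidate keys.

{G}, {B, C}, {C, H}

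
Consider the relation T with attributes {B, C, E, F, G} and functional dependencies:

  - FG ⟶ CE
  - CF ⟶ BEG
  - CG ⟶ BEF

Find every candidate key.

{C, F}⁺: CF→BEG adds B, E, G → {B, C, E, F, G}.
{C, G}⁺: CG→BEF adds B, E, F → {B, C, E, F, G}.
{F, G}⁺: FG→CE adds C, E; CF→BEG adds B → {B, C, E, F, G}.

{C, F}; {C, G}; {F, G}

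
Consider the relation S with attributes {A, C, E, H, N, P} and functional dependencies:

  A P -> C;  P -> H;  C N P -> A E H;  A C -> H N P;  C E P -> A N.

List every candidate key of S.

{A, C}⁺: AC→HNP adds H, N, P; CNP→AEH adds E → {A, C, E, H, N, P}. Minimal: {C}⁺ = {C}; {A}⁺ = {A} — none reach the full schema.
{A, P}⁺: AP→C adds C; P→H adds H; AC→HNP adds N; CNP→AEH adds E → {A, C, E, H, N, P}. Minimal: {P}⁺ = {H, P}; {A}⁺ = {A} — none reach the full schema.
{C, E, P}⁺: P→H adds H; CEP→AN adds A, N → {A, C, E, H, N, P}. Minimal: {E, P}⁺ = {E, H, P}; {C, P}⁺ = {C, H, P}; {C, E}⁺ = {C, E} — none reach the full schema.
{C, N, P}⁺: P→H adds H; CNP→AEH adds A, E → {A, C, E, H, N, P}. Minimal: {N, P}⁺ = {H, N, P}; {C, P}⁺ = {C, H, P}; {C, N}⁺ = {C, N} — none reach the full schema.
Any other superkey contains one of these as a subset, so there are no further candidate keys.

{A, C}; {A, P}; {C, E, P}; {C, N, P}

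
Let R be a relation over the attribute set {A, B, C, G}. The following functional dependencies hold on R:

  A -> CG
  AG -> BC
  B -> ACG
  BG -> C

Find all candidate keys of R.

{A}⁺: A→CG adds C, G; AG→BC adds B → {A, B, C, G}.
{B}⁺: B→ACG adds A, C, G → {A, B, C, G}.
Any other superkey contains one of these as a subset, so there are no further candidate keys.

(A), (B)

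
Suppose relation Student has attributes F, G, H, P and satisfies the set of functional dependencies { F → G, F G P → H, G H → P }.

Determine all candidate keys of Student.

Attribute F never appears on the right-hand side of any dependency, so F must belong to every candidate key.
{F}⁺ = {F, G}, which is not all of the schema, so we must add further attributes.
{F, H}⁺: F→G adds G; GH→P adds P → {F, G, H, P}. Minimal: {H}⁺ = {H}; {F}⁺ = {F, G} — none reach the full schema.
{F, P}⁺: F→G adds G; FGP→H adds H → {F, G, H, P}. Minimal: {P}⁺ = {P}; {F}⁺ = {F, G} — none reach the full schema.

FH, FP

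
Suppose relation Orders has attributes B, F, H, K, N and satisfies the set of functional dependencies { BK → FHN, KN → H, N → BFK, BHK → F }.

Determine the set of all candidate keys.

N, BK

{N}⁺: N→BFK adds B, F, K; BK→FHN adds H → {B, F, H, K, N}.
{B, K}⁺: BK→FHN adds F, H, N → {B, F, H, K, N}. Minimal: {K}⁺ = {K}; {B}⁺ = {B} — none reach the full schema.
Any other superkey contains one of these as a subset, so there are no further candidate keys.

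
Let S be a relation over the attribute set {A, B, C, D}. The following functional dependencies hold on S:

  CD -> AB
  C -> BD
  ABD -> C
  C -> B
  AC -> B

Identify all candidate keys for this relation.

{C}⁺: C→BD adds B, D; CD→AB adds A → {A, B, C, D}.
{A, B, D}⁺: ABD→C adds C → {A, B, C, D}.

{C}; {A, B, D}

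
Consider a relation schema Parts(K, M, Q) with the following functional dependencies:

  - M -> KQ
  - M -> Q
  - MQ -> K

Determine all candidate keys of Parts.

(M)

Attribute M never appears on the right-hand side of any dependency, so M must belong to every candidate key.
{M}⁺ = {K, M, Q}, which is all of the schema, so {M} is the only candidate key.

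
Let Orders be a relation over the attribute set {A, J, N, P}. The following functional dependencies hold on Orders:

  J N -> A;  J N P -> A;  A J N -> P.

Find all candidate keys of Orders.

Attributes J, N never appear on any right-hand side, so every candidate key must contain {J, N}.
{J, N}⁺ = {A, J, N, P}, which is all of the schema, so {J, N} is the only candidate key.

JN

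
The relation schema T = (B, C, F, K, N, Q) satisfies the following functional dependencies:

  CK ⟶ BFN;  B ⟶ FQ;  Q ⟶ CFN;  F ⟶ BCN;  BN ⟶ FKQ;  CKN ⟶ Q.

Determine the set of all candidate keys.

{B}⁺: B→FQ adds F, Q; Q→CFN adds C, N; BN→FKQ adds K → {B, C, F, K, N, Q}.
{F}⁺: F→BCN adds B, C, N; BN→FKQ adds K, Q → {B, C, F, K, N, Q}.
{Q}⁺: Q→CFN adds C, F, N; F→BCN adds B; BN→FKQ adds K → {B, C, F, K, N, Q}.
{C, K}⁺: CK→BFN adds B, F, N; B→FQ adds Q → {B, C, F, K, N, Q}. Minimal: {K}⁺ = {K}; {C}⁺ = {C} — none reach the full schema.
Any other superkey contains one of these as a subset, so there are no further candidate keys.

B, F, Q, CK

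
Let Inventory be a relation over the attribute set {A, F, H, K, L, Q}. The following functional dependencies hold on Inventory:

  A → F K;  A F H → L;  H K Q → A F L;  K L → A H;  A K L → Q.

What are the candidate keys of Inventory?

(A, H), (A, L), (K, L), (H, K, Q)

{A, H}⁺: A→FK adds F, K; AFH→L adds L; AKL→Q adds Q → {A, F, H, K, L, Q}. Minimal: {H}⁺ = {H}; {A}⁺ = {A, F, K} — none reach the full schema.
{A, L}⁺: A→FK adds F, K; KL→AH adds H; AKL→Q adds Q → {A, F, H, K, L, Q}. Minimal: {L}⁺ = {L}; {A}⁺ = {A, F, K} — none reach the full schema.
{K, L}⁺: KL→AH adds A, H; AKL→Q adds Q; A→FK adds F → {A, F, H, K, L, Q}. Minimal: {L}⁺ = {L}; {K}⁺ = {K} — none reach the full schema.
{H, K, Q}⁺: HKQ→AFL adds A, F, L → {A, F, H, K, L, Q}. Minimal: {K, Q}⁺ = {K, Q}; {H, Q}⁺ = {H, Q}; {H, K}⁺ = {H, K} — none reach the full schema.
Any other superkey contains one of these as a subset, so there are no further candidate keys.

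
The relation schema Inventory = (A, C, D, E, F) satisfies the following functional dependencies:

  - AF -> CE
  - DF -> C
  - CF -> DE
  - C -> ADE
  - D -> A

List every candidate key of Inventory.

{A, F}⁺: AF→CE adds C, E; CF→DE adds D → {A, C, D, E, F}. Minimal: {F}⁺ = {F}; {A}⁺ = {A} — none reach the full schema.
{C, F}⁺: CF→DE adds D, E; C→ADE adds A → {A, C, D, E, F}. Minimal: {F}⁺ = {F}; {C}⁺ = {A, C, D, E} — none reach the full schema.
{D, F}⁺: DF→C adds C; CF→DE adds E; C→ADE adds A → {A, C, D, E, F}. Minimal: {F}⁺ = {F}; {D}⁺ = {A, D} — none reach the full schema.

{A, F}, {C, F}, {D, F}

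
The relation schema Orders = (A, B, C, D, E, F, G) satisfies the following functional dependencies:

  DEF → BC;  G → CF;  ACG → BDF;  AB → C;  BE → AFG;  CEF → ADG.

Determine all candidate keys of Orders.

BE; EG; CEF; DEF

Attribute E never appears on the right-hand side of any dependency, so E must belong to every candidate key.
{E}⁺ = {E}, which is not all of the schema, so we must add further attributes.
{B, E}⁺: BE→AFG adds A, F, G; G→CF adds C; ACG→BDF adds D → {A, B, C, D, E, F, G}.
{E, G}⁺: G→CF adds C, F; CEF→ADG adds A, D; DEF→BC adds B → {A, B, C, D, E, F, G}.
{C, E, F}⁺: CEF→ADG adds A, D, G; DEF→BC adds B → {A, B, C, D, E, F, G}.
{D, E, F}⁺: DEF→BC adds B, C; BE→AFG adds A, G → {A, B, C, D, E, F, G}.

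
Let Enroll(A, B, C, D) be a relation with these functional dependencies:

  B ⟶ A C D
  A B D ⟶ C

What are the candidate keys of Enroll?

{B}⁺: B→ACD adds A, C, D → {A, B, C, D}.

(B)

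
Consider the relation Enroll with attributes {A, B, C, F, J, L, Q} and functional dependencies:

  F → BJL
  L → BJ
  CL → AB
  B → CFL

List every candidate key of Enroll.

Attribute Q never appears on the right-hand side of any dependency, so Q must belong to every candidate key.
{Q}⁺ = {Q}, which is not all of the schema, so we must add further attributes.
{B, Q}⁺: B→CFL adds C, F, L; F→BJL adds J; CL→AB adds A → {A, B, C, F, J, L, Q}. Minimal: {Q}⁺ = {Q}; {B}⁺ = {A, B, C, F, J, L} — none reach the full schema.
{F, Q}⁺: F→BJL adds B, J, L; B→CFL adds C; CL→AB adds A → {A, B, C, F, J, L, Q}. Minimal: {Q}⁺ = {Q}; {F}⁺ = {A, B, C, F, J, L} — none reach the full schema.
{L, Q}⁺: L→BJ adds B, J; B→CFL adds C, F; CL→AB adds A → {A, B, C, F, J, L, Q}. Minimal: {Q}⁺ = {Q}; {L}⁺ = {A, B, C, F, J, L} — none reach the full schema.
Any other superkey contains one of these as a subset, so there are no further candidate keys.

(B, Q); (F, Q); (L, Q)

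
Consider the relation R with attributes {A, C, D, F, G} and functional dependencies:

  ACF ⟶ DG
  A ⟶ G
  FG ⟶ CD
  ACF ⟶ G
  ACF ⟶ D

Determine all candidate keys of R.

{A, F}

Attributes A, F never appear on any right-hand side, so every candidate key must contain {A, F}.
{A, F}⁺ = {A, C, D, F, G}, which is all of the schema, so {A, F} is the only candidate key.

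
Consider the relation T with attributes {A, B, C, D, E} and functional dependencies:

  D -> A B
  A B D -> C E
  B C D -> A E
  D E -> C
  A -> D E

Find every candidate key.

{A}, {D}

{A}⁺: A→DE adds D, E; D→AB adds B; ABD→CE adds C → {A, B, C, D, E}.
{D}⁺: D→AB adds A, B; ABD→CE adds C, E → {A, B, C, D, E}.
Any other superkey contains one of these as a subset, so there are no further candidate keys.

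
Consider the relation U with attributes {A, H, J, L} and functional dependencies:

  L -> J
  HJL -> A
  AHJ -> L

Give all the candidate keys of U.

Attribute H never appears on the right-hand side of any dependency, so H must belong to every candidate key.
{H}⁺ = {H}, which is not all of the schema, so we must add further attributes.
{H, L}⁺: L→J adds J; HJL→A adds A → {A, H, J, L}. Minimal: {L}⁺ = {J, L}; {H}⁺ = {H} — none reach the full schema.
{A, H, J}⁺: AHJ→L adds L → {A, H, J, L}. Minimal: {H, J}⁺ = {H, J}; {A, J}⁺ = {A, J}; {A, H}⁺ = {A, H} — none reach the full schema.

{H, L}, {A, H, J}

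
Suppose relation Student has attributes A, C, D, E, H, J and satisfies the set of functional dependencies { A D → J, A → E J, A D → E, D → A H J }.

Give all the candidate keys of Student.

Attributes C, D never appear on any right-hand side, so every candidate key must contain {C, D}.
{C, D}⁺ = {A, C, D, E, H, J}, which is all of the schema, so {C, D} is the only candidate key.

CD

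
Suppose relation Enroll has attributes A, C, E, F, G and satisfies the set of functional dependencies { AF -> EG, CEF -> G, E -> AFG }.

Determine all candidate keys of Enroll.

(C, E), (A, C, F)

Attribute C never appears on the right-hand side of any dependency, so C must belong to every candidate key.
{C}⁺ = {C}, which is not all of the schema, so we must add further attributes.
{C, E}⁺: E→AFG adds A, F, G → {A, C, E, F, G}.
{A, C, F}⁺: AF→EG adds E, G → {A, C, E, F, G}.
Any other superkey contains one of these as a subset, so there are no further candidate keys.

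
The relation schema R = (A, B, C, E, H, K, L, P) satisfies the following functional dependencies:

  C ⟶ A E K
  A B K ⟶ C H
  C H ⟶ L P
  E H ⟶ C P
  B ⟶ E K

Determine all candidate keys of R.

Attribute B never appears on the right-hand side of any dependency, so B must belong to every candidate key.
{B}⁺ = {B, E, K}, which is not all of the schema, so we must add further attributes.
{A, B}⁺: B→EK adds E, K; ABK→CH adds C, H; CH→LP adds L, P → {A, B, C, E, H, K, L, P}.
{B, C}⁺: C→AEK adds A, E, K; ABK→CH adds H; CH→LP adds L, P → {A, B, C, E, H, K, L, P}.
{B, H}⁺: B→EK adds E, K; EH→CP adds C, P; C→AEK adds A; CH→LP adds L → {A, B, C, E, H, K, L, P}.

(A, B), (B, C), (B, H)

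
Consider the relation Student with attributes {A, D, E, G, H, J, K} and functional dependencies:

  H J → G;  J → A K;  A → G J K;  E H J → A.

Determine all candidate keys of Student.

Attributes D, E, H never appear on any right-hand side, so every candidate key must contain {D, E, H}.
{D, E, H}⁺ = {D, E, H}, which is not all of the schema, so we must add further attributes.
{A, D, E, H}⁺: A→GJK adds G, J, K → {A, D, E, G, H, J, K}. Minimal: {D, E, H}⁺ = {D, E, H}; {A, E, H}⁺ = {A, E, G, H, J, K}; {A, D, H}⁺ = {A, D, G, H, J, K}; … — none reach the full schema.
{D, E, H, J}⁺: HJ→G adds G; J→AK adds A, K → {A, D, E, G, H, J, K}. Minimal: {E, H, J}⁺ = {A, E, G, H, J, K}; {D, H, J}⁺ = {A, D, G, H, J, K}; {D, E, J}⁺ = {A, D, E, G, J, K}; … — none reach the full schema.

{A, D, E, H}, {D, E, H, J}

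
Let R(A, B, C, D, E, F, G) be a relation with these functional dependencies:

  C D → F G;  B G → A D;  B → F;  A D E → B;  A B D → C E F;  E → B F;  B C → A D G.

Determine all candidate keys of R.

(B, C), (B, G), (C, E), (E, G), (A, B, D), (A, D, E)

{B, C}⁺: B→F adds F; BC→ADG adds A, D, G; ABD→CEF adds E → {A, B, C, D, E, F, G}. Minimal: {C}⁺ = {C}; {B}⁺ = {B, F} — none reach the full schema.
{B, G}⁺: BG→AD adds A, D; B→F adds F; ABD→CEF adds C, E → {A, B, C, D, E, F, G}. Minimal: {G}⁺ = {G}; {B}⁺ = {B, F} — none reach the full schema.
{C, E}⁺: E→BF adds B, F; BC→ADG adds A, D, G → {A, B, C, D, E, F, G}. Minimal: {E}⁺ = {B, E, F}; {C}⁺ = {C} — none reach the full schema.
{E, G}⁺: E→BF adds B, F; BG→AD adds A, D; ABD→CEF adds C → {A, B, C, D, E, F, G}. Minimal: {G}⁺ = {G}; {E}⁺ = {B, E, F} — none reach the full schema.
{A, B, D}⁺: B→F adds F; ABD→CEF adds C, E; BC→ADG adds G → {A, B, C, D, E, F, G}. Minimal: {B, D}⁺ = {B, D, F}; {A, D}⁺ = {A, D}; {A, B}⁺ = {A, B, F} — none reach the full schema.
{A, D, E}⁺: ADE→B adds B; ABD→CEF adds C, F; BC→ADG adds G → {A, B, C, D, E, F, G}. Minimal: {D, E}⁺ = {B, D, E, F}; {A, E}⁺ = {A, B, E, F}; {A, D}⁺ = {A, D} — none reach the full schema.
Any other superkey contains one of these as a subset, so there are no further candidate keys.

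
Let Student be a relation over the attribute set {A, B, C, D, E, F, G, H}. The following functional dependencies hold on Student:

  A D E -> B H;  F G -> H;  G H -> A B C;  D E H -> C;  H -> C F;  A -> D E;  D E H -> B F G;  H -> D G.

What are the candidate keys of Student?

{A}⁺: A→DE adds D, E; ADE→BH adds B, H; DEH→C adds C; H→CF adds F; DEH→BFG adds G → {A, B, C, D, E, F, G, H}.
{H}⁺: H→CF adds C, F; H→DG adds D, G; GH→ABC adds A, B; A→DE adds E → {A, B, C, D, E, F, G, H}.
{F, G}⁺: FG→H adds H; GH→ABC adds A, B, C; A→DE adds D, E → {A, B, C, D, E, F, G, H}.

{A}; {H}; {F, G}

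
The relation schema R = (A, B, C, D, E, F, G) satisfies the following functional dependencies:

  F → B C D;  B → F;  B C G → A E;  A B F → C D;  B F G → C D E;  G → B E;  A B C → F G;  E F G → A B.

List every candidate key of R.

{G}, {A, B}, {A, F}

{G}⁺: G→BE adds B, E; B→F adds F; BFG→CDE adds C, D; EFG→AB adds A → {A, B, C, D, E, F, G}.
{A, B}⁺: B→F adds F; ABF→CD adds C, D; ABC→FG adds G; BCG→AE adds E → {A, B, C, D, E, F, G}.
{A, F}⁺: F→BCD adds B, C, D; ABC→FG adds G; BCG→AE adds E → {A, B, C, D, E, F, G}.
Any other superkey contains one of these as a subset, so there are no further candidate keys.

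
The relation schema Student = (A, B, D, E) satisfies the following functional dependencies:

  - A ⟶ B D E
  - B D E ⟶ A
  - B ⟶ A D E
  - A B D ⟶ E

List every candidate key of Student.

{A}⁺: A→BDE adds B, D, E → {A, B, D, E}.
{B}⁺: B→ADE adds A, D, E → {A, B, D, E}.

{A}; {B}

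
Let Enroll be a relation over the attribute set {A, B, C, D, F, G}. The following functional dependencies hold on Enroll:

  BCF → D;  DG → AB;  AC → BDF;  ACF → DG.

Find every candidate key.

Attribute C never appears on the right-hand side of any dependency, so C must belong to every candidate key.
{C}⁺ = {C}, which is not all of the schema, so we must add further attributes.
{A, C}⁺: AC→BDF adds B, D, F; ACF→DG adds G → {A, B, C, D, F, G}. Minimal: {C}⁺ = {C}; {A}⁺ = {A} — none reach the full schema.
{C, D, G}⁺: DG→AB adds A, B; AC→BDF adds F → {A, B, C, D, F, G}. Minimal: {D, G}⁺ = {A, B, D, G}; {C, G}⁺ = {C, G}; {C, D}⁺ = {C, D} — none reach the full schema.
{B, C, F, G}⁺: BCF→D adds D; DG→AB adds A → {A, B, C, D, F, G}. Minimal: {C, F, G}⁺ = {C, F, G}; {B, F, G}⁺ = {B, F, G}; {B, C, G}⁺ = {B, C, G}; … — none reach the full schema.

(A, C), (C, D, G), (B, C, F, G)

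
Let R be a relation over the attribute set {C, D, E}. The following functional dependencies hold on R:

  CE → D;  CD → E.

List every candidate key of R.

{C, D}, {C, E}

Attribute C never appears on the right-hand side of any dependency, so C must belong to every candidate key.
{C}⁺ = {C}, which is not all of the schema, so we must add further attributes.
{C, D}⁺: CD→E adds E → {C, D, E}. Minimal: {D}⁺ = {D}; {C}⁺ = {C} — none reach the full schema.
{C, E}⁺: CE→D adds D → {C, D, E}. Minimal: {E}⁺ = {E}; {C}⁺ = {C} — none reach the full schema.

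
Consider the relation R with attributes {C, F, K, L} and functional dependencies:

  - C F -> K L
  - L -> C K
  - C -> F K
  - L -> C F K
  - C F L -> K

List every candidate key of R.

{C}⁺: C→FK adds F, K; CF→KL adds L → {C, F, K, L}.
{L}⁺: L→CK adds C, K; C→FK adds F → {C, F, K, L}.
Any other superkey contains one of these as a subset, so there are no further candidate keys.

C; L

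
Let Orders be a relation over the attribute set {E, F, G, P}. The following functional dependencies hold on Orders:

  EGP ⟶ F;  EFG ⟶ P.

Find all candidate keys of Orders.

Attributes E, G never appear on any right-hand side, so every candidate key must contain {E, G}.
{E, G}⁺ = {E, G}, which is not all of the schema, so we must add further attributes.
{E, F, G}⁺: EFG→P adds P → {E, F, G, P}. Minimal: {F, G}⁺ = {F, G}; {E, G}⁺ = {E, G}; {E, F}⁺ = {E, F} — none reach the full schema.
{E, G, P}⁺: EGP→F adds F → {E, F, G, P}. Minimal: {G, P}⁺ = {G, P}; {E, P}⁺ = {E, P}; {E, G}⁺ = {E, G} — none reach the full schema.
Any other superkey contains one of these as a subset, so there are no further candidate keys.

{E, F, G}, {E, G, P}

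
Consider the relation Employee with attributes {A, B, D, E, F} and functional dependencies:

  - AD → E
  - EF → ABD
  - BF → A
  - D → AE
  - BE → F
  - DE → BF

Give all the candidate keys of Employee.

{D}⁺: D→AE adds A, E; DE→BF adds B, F → {A, B, D, E, F}.
{B, E}⁺: BE→F adds F; EF→ABD adds A, D → {A, B, D, E, F}. Minimal: {E}⁺ = {E}; {B}⁺ = {B} — none reach the full schema.
{E, F}⁺: EF→ABD adds A, B, D → {A, B, D, E, F}. Minimal: {F}⁺ = {F}; {E}⁺ = {E} — none reach the full schema.

(D); (B, E); (E, F)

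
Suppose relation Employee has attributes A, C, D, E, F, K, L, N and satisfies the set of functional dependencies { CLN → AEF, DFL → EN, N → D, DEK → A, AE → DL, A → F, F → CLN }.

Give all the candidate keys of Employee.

AK; FK; DEK; EKN; CKLN

Attribute K never appears on the right-hand side of any dependency, so K must belong to every candidate key.
{K}⁺ = {K}, which is not all of the schema, so we must add further attributes.
{A, K}⁺: A→F adds F; F→CLN adds C, L, N; CLN→AEF adds E; N→D adds D → {A, C, D, E, F, K, L, N}. Minimal: {K}⁺ = {K}; {A}⁺ = {A, C, D, E, F, L, N} — none reach the full schema.
{F, K}⁺: F→CLN adds C, L, N; CLN→AEF adds A, E; N→D adds D → {A, C, D, E, F, K, L, N}. Minimal: {K}⁺ = {K}; {F}⁺ = {A, C, D, E, F, L, N} — none reach the full schema.
{D, E, K}⁺: DEK→A adds A; AE→DL adds L; A→F adds F; F→CLN adds C, N → {A, C, D, E, F, K, L, N}. Minimal: {E, K}⁺ = {E, K}; {D, K}⁺ = {D, K}; {D, E}⁺ = {D, E} — none reach the full schema.
{E, K, N}⁺: N→D adds D; DEK→A adds A; AE→DL adds L; A→F adds F; F→CLN adds C → {A, C, D, E, F, K, L, N}. Minimal: {K, N}⁺ = {D, K, N}; {E, N}⁺ = {D, E, N}; {E, K}⁺ = {E, K} — none reach the full schema.
{C, K, L, N}⁺: CLN→AEF adds A, E, F; N→D adds D → {A, C, D, E, F, K, L, N}. Minimal: {K, L, N}⁺ = {D, K, L, N}; {C, L, N}⁺ = {A, C, D, E, F, L, N}; {C, K, N}⁺ = {C, D, K, N}; … — none reach the full schema.
Any other superkey contains one of these as a subset, so there are no further candidate keys.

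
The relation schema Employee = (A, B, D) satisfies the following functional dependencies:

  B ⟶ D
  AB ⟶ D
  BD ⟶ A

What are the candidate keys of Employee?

B

Attribute B never appears on the right-hand side of any dependency, so B must belong to every candidate key.
{B}⁺ = {A, B, D}, which is all of the schema, so {B} is the only candidate key.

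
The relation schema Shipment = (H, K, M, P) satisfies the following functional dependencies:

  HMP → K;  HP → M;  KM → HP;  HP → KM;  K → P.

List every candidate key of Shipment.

HK; HP; KM

{H, K}⁺: K→P adds P; HP→M adds M → {H, K, M, P}. Minimal: {K}⁺ = {K, P}; {H}⁺ = {H} — none reach the full schema.
{H, P}⁺: HP→M adds M; HP→KM adds K → {H, K, M, P}. Minimal: {P}⁺ = {P}; {H}⁺ = {H} — none reach the full schema.
{K, M}⁺: KM→HP adds H, P → {H, K, M, P}. Minimal: {M}⁺ = {M}; {K}⁺ = {K, P} — none reach the full schema.
Any other superkey contains one of these as a subset, so there are no further candidate keys.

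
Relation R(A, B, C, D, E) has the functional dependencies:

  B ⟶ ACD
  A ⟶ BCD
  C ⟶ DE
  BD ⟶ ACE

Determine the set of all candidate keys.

{A}⁺: A→BCD adds B, C, D; C→DE adds E → {A, B, C, D, E}.
{B}⁺: B→ACD adds A, C, D; C→DE adds E → {A, B, C, D, E}.

{A}, {B}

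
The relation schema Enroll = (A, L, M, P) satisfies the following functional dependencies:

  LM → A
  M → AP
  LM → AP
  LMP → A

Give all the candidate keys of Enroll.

LM

Attributes L, M never appear on any right-hand side, so every candidate key must contain {L, M}.
{L, M}⁺ = {A, L, M, P}, which is all of the schema, so {L, M} is the only candidate key.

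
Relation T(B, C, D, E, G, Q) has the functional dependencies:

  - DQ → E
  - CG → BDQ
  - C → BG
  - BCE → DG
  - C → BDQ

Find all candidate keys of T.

{C}

Attribute C never appears on the right-hand side of any dependency, so C must belong to every candidate key.
{C}⁺ = {B, C, D, E, G, Q}, which is all of the schema, so {C} is the only candidate key.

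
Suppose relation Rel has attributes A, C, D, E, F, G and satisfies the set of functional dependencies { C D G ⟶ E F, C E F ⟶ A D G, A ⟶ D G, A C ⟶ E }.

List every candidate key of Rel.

Attribute C never appears on the right-hand side of any dependency, so C must belong to every candidate key.
{C}⁺ = {C}, which is not all of the schema, so we must add further attributes.
{A, C}⁺: A→DG adds D, G; AC→E adds E; CDG→EF adds F → {A, C, D, E, F, G}. Minimal: {C}⁺ = {C}; {A}⁺ = {A, D, G} — none reach the full schema.
{C, D, G}⁺: CDG→EF adds E, F; CEF→ADG adds A → {A, C, D, E, F, G}. Minimal: {D, G}⁺ = {D, G}; {C, G}⁺ = {C, G}; {C, D}⁺ = {C, D} — none reach the full schema.
{C, E, F}⁺: CEF→ADG adds A, D, G → {A, C, D, E, F, G}. Minimal: {E, F}⁺ = {E, F}; {C, F}⁺ = {C, F}; {C, E}⁺ = {C, E} — none reach the full schema.
Any other superkey contains one of these as a subset, so there are no further candidate keys.

{A, C}; {C, D, G}; {C, E, F}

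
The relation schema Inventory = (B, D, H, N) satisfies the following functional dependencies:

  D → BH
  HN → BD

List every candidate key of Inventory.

DN, HN

Attribute N never appears on the right-hand side of any dependency, so N must belong to every candidate key.
{N}⁺ = {N}, which is not all of the schema, so we must add further attributes.
{D, N}⁺: D→BH adds B, H → {B, D, H, N}. Minimal: {N}⁺ = {N}; {D}⁺ = {B, D, H} — none reach the full schema.
{H, N}⁺: HN→BD adds B, D → {B, D, H, N}. Minimal: {N}⁺ = {N}; {H}⁺ = {H} — none reach the full schema.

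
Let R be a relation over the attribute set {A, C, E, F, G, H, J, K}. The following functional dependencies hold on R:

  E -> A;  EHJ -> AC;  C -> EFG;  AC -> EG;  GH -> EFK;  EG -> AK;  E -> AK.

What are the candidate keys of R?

Attributes H, J never appear on any right-hand side, so every candidate key must contain {H, J}.
{H, J}⁺ = {H, J}, which is not all of the schema, so we must add further attributes.
{C, H, J}⁺: C→EFG adds E, F, G; GH→EFK adds K; EG→AK adds A → {A, C, E, F, G, H, J, K}. Minimal: {H, J}⁺ = {H, J}; {C, J}⁺ = {A, C, E, F, G, J, K}; {C, H}⁺ = {A, C, E, F, G, H, K} — none reach the full schema.
{E, H, J}⁺: E→A adds A; EHJ→AC adds C; C→EFG adds F, G; GH→EFK adds K → {A, C, E, F, G, H, J, K}. Minimal: {H, J}⁺ = {H, J}; {E, J}⁺ = {A, E, J, K}; {E, H}⁺ = {A, E, H, K} — none reach the full schema.
{G, H, J}⁺: GH→EFK adds E, F, K; EG→AK adds A; EHJ→AC adds C → {A, C, E, F, G, H, J, K}. Minimal: {H, J}⁺ = {H, J}; {G, J}⁺ = {G, J}; {G, H}⁺ = {A, E, F, G, H, K} — none reach the full schema.

(C, H, J), (E, H, J), (G, H, J)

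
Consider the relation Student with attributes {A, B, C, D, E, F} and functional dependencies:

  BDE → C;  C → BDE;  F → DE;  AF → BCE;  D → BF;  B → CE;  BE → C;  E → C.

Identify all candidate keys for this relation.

Attribute A never appears on the right-hand side of any dependency, so A must belong to every candidate key.
{A}⁺ = {A}, which is not all of the schema, so we must add further attributes.
{A, B}⁺: B→CE adds C, E; C→BDE adds D; D→BF adds F → {A, B, C, D, E, F}. Minimal: {B}⁺ = {B, C, D, E, F}; {A}⁺ = {A} — none reach the full schema.
{A, C}⁺: C→BDE adds B, D, E; D→BF adds F → {A, B, C, D, E, F}. Minimal: {C}⁺ = {B, C, D, E, F}; {A}⁺ = {A} — none reach the full schema.
{A, D}⁺: D→BF adds B, F; B→CE adds C, E → {A, B, C, D, E, F}. Minimal: {D}⁺ = {B, C, D, E, F}; {A}⁺ = {A} — none reach the full schema.
{A, E}⁺: E→C adds C; C→BDE adds B, D; D→BF adds F → {A, B, C, D, E, F}. Minimal: {E}⁺ = {B, C, D, E, F}; {A}⁺ = {A} — none reach the full schema.
{A, F}⁺: F→DE adds D, E; AF→BCE adds B, C → {A, B, C, D, E, F}. Minimal: {F}⁺ = {B, C, D, E, F}; {A}⁺ = {A} — none reach the full schema.

{A, B}, {A, C}, {A, D}, {A, E}, {A, F}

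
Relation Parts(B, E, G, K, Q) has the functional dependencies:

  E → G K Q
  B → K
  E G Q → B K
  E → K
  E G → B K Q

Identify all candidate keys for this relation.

(E)

{E}⁺: E→GKQ adds G, K, Q; EGQ→BK adds B → {B, E, G, K, Q}.
No other minimal superkey exists.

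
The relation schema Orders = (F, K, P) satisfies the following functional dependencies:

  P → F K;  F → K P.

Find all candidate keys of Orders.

{F}, {P}

{F}⁺: F→KP adds K, P → {F, K, P}.
{P}⁺: P→FK adds F, K → {F, K, P}.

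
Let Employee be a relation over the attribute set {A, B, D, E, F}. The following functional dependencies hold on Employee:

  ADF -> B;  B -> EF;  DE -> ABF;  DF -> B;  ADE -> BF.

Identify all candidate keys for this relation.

Attribute D never appears on the right-hand side of any dependency, so D must belong to every candidate key.
{D}⁺ = {D}, which is not all of the schema, so we must add further attributes.
{B, D}⁺: B→EF adds E, F; DE→ABF adds A → {A, B, D, E, F}. Minimal: {D}⁺ = {D}; {B}⁺ = {B, E, F} — none reach the full schema.
{D, E}⁺: DE→ABF adds A, B, F → {A, B, D, E, F}. Minimal: {E}⁺ = {E}; {D}⁺ = {D} — none reach the full schema.
{D, F}⁺: DF→B adds B; B→EF adds E; DE→ABF adds A → {A, B, D, E, F}. Minimal: {F}⁺ = {F}; {D}⁺ = {D} — none reach the full schema.

{B, D}, {D, E}, {D, F}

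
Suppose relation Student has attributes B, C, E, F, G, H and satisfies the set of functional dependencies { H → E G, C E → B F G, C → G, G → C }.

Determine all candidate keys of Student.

Attribute H never appears on the right-hand side of any dependency, so H must belong to every candidate key.
{H}⁺ = {B, C, E, F, G, H}, which is all of the schema, so {H} is the only candidate key.

{H}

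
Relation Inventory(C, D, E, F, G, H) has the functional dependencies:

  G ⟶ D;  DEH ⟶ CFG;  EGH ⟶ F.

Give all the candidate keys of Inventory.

Attributes E, H never appear on any right-hand side, so every candidate key must contain {E, H}.
{E, H}⁺ = {E, H}, which is not all of the schema, so we must add further attributes.
{D, E, H}⁺: DEH→CFG adds C, F, G → {C, D, E, F, G, H}. Minimal: {E, H}⁺ = {E, H}; {D, H}⁺ = {D, H}; {D, E}⁺ = {D, E} — none reach the full schema.
{E, G, H}⁺: G→D adds D; DEH→CFG adds C, F → {C, D, E, F, G, H}. Minimal: {G, H}⁺ = {D, G, H}; {E, H}⁺ = {E, H}; {E, G}⁺ = {D, E, G} — none reach the full schema.

DEH, EGH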